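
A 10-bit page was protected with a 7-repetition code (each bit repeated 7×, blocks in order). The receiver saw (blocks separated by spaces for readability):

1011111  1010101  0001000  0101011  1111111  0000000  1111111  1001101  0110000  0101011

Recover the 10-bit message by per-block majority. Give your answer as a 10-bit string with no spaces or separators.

Block 1 (1011111): 6 ones → 1
Block 2 (1010101): 4 ones → 1
Block 3 (0001000): 1 one → 0
Block 4 (0101011): 4 ones → 1
Block 5 (1111111): 7 ones → 1
Block 6 (0000000): 0 ones → 0
Block 7 (1111111): 7 ones → 1
Block 8 (1001101): 4 ones → 1
Block 9 (0110000): 2 ones → 0
Block 10 (0101011): 4 ones → 1

1101101101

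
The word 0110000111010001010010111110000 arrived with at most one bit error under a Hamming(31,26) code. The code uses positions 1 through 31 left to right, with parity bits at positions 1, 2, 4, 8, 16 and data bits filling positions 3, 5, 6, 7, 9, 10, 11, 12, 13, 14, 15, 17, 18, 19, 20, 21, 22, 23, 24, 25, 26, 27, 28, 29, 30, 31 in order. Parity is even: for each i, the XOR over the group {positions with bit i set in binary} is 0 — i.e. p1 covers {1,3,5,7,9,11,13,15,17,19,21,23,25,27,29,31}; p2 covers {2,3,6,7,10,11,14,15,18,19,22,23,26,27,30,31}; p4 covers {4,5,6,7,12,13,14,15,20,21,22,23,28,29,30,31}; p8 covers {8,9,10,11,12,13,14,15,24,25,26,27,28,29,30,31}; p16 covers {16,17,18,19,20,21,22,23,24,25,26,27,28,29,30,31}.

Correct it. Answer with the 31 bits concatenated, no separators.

s1 (pos 1,3,5,7,9,11,13,15,17,19,21,23,25,27,29,31): 0⊕1⊕0⊕0⊕1⊕0⊕0⊕0⊕0⊕0⊕1⊕1⊕1⊕1⊕0⊕0 = 0
s2 (pos 2,3,6,7,10,11,14,15,18,19,22,23,26,27,30,31): 1⊕1⊕0⊕0⊕1⊕0⊕0⊕0⊕1⊕0⊕0⊕1⊕1⊕1⊕0⊕0 = 1
s4 (pos 4,5,6,7,12,13,14,15,20,21,22,23,28,29,30,31): 0⊕0⊕0⊕0⊕1⊕0⊕0⊕0⊕0⊕1⊕0⊕1⊕0⊕0⊕0⊕0 = 1
s8 (pos 8,9,10,11,12,13,14,15,24,25,26,27,28,29,30,31): 1⊕1⊕1⊕0⊕1⊕0⊕0⊕0⊕1⊕1⊕1⊕1⊕0⊕0⊕0⊕0 = 0
s16 (pos 16,17,18,19,20,21,22,23,24,25,26,27,28,29,30,31): 1⊕0⊕1⊕0⊕0⊕1⊕0⊕1⊕1⊕1⊕1⊕1⊕0⊕0⊕0⊕0 = 0
Syndrome s16…s1 = 00110 → error at position 6.
Flip position 6: 0110000111010001010010111110000 → 0110010111010001010010111110000

0110010111010001010010111110000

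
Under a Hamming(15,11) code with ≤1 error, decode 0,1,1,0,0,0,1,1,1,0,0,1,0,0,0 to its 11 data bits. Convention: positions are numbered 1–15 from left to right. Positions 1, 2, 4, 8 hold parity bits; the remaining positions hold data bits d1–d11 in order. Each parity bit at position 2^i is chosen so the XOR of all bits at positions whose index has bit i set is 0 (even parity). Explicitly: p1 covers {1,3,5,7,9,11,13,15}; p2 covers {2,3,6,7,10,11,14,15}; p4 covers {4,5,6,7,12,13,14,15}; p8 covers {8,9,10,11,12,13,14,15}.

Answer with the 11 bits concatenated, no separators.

s1 (pos 1,3,5,7,9,11,13,15): 0⊕1⊕0⊕1⊕1⊕0⊕0⊕0 = 1
s2 (pos 2,3,6,7,10,11,14,15): 1⊕1⊕0⊕1⊕0⊕0⊕0⊕0 = 1
s4 (pos 4,5,6,7,12,13,14,15): 0⊕0⊕0⊕1⊕1⊕0⊕0⊕0 = 0
s8 (pos 8,9,10,11,12,13,14,15): 1⊕1⊕0⊕0⊕1⊕0⊕0⊕0 = 1
Syndrome s8…s1 = 1011 → error at position 11.
Flip position 11: 011000111001000 → 011000111011000
Read data bits from positions 3,5,6,7,9,10,11,12,13,14,15: 10011011000

10011011000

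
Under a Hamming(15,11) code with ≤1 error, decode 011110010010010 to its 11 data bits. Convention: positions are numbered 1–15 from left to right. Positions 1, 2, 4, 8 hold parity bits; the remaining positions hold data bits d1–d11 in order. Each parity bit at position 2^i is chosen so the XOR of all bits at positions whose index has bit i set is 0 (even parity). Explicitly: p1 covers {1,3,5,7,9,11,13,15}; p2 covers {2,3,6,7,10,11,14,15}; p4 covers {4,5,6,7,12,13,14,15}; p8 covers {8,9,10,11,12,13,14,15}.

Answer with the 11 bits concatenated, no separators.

s1 (pos 1,3,5,7,9,11,13,15): 0⊕1⊕1⊕0⊕0⊕1⊕0⊕0 = 1
s2 (pos 2,3,6,7,10,11,14,15): 1⊕1⊕0⊕0⊕0⊕1⊕1⊕0 = 0
s4 (pos 4,5,6,7,12,13,14,15): 1⊕1⊕0⊕0⊕0⊕0⊕1⊕0 = 1
s8 (pos 8,9,10,11,12,13,14,15): 1⊕0⊕0⊕1⊕0⊕0⊕1⊕0 = 1
Syndrome s8…s1 = 1101 → error at position 13.
Flip position 13: 011110010010010 → 011110010010110
Read data bits from positions 3,5,6,7,9,10,11,12,13,14,15: 11000010110

11000010110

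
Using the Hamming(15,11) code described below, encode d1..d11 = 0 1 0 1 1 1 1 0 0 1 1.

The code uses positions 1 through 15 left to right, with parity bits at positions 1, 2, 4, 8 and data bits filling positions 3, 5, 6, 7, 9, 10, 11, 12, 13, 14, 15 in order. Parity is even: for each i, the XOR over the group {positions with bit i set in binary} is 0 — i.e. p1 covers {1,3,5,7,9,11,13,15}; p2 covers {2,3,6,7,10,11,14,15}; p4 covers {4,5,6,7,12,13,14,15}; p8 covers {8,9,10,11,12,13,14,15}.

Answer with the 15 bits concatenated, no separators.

Place data at non-parity positions: p1 p2 0 p4 1 0 1 p8 1 1 1 0 0 1 1
p1 (pos 1,3,5,7,9,11,13,15): XOR of data positions = 0⊕1⊕1⊕1⊕1⊕0⊕1 = 1
p2 (pos 2,3,6,7,10,11,14,15): XOR of data positions = 0⊕0⊕1⊕1⊕1⊕1⊕1 = 1
p4 (pos 4,5,6,7,12,13,14,15): XOR of data positions = 1⊕0⊕1⊕0⊕0⊕1⊕1 = 0
p8 (pos 8,9,10,11,12,13,14,15): XOR of data positions = 1⊕1⊕1⊕0⊕0⊕1⊕1 = 1
Codeword: 110010111110011

110010111110011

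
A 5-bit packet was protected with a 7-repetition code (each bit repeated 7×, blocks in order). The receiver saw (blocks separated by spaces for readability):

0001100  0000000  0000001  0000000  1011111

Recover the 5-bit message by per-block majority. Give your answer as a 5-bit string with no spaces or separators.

Block 1 (0001100): 2 ones → 0
Block 2 (0000000): 0 ones → 0
Block 3 (0000001): 1 one → 0
Block 4 (0000000): 0 ones → 0
Block 5 (1011111): 6 ones → 1

00001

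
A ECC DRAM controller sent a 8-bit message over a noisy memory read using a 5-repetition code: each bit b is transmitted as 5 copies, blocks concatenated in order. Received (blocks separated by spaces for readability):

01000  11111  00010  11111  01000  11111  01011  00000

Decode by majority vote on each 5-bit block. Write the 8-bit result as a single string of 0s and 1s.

01010110

Block 1 (01000): 1 one → 0
Block 2 (11111): 5 ones → 1
Block 3 (00010): 1 one → 0
Block 4 (11111): 5 ones → 1
Block 5 (01000): 1 one → 0
Block 6 (11111): 5 ones → 1
Block 7 (01011): 3 ones → 1
Block 8 (00000): 0 ones → 0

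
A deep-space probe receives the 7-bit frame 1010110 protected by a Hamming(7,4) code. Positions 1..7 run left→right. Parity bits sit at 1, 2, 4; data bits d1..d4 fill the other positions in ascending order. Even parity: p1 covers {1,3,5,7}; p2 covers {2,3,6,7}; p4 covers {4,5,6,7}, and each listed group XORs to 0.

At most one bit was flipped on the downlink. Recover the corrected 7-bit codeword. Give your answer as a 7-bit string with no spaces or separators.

0010110

s1 (pos 1,3,5,7): 1⊕1⊕1⊕0 = 1
s2 (pos 2,3,6,7): 0⊕1⊕1⊕0 = 0
s4 (pos 4,5,6,7): 0⊕1⊕1⊕0 = 0
Syndrome s4…s1 = 001 → error at position 1.
Flip position 1: 1010110 → 0010110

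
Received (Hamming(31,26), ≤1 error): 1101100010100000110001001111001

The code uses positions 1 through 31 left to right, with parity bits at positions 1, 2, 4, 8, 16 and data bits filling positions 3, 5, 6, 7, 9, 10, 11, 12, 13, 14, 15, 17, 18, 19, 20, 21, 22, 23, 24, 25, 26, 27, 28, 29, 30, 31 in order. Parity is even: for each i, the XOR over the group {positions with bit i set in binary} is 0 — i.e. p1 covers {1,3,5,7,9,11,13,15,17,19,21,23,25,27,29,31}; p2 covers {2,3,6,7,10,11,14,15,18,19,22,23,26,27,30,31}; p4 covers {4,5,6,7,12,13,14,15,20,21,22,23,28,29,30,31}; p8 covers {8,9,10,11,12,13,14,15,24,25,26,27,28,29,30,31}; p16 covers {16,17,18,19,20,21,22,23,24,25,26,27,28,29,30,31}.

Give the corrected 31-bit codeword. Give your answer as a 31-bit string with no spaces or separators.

s1 (pos 1,3,5,7,9,11,13,15,17,19,21,23,25,27,29,31): 1⊕0⊕1⊕0⊕1⊕1⊕0⊕0⊕1⊕0⊕0⊕0⊕1⊕1⊕0⊕1 = 0
s2 (pos 2,3,6,7,10,11,14,15,18,19,22,23,26,27,30,31): 1⊕0⊕0⊕0⊕0⊕1⊕0⊕0⊕1⊕0⊕1⊕0⊕1⊕1⊕0⊕1 = 1
s4 (pos 4,5,6,7,12,13,14,15,20,21,22,23,28,29,30,31): 1⊕1⊕0⊕0⊕0⊕0⊕0⊕0⊕0⊕0⊕1⊕0⊕1⊕0⊕0⊕1 = 1
s8 (pos 8,9,10,11,12,13,14,15,24,25,26,27,28,29,30,31): 0⊕1⊕0⊕1⊕0⊕0⊕0⊕0⊕0⊕1⊕1⊕1⊕1⊕0⊕0⊕1 = 1
s16 (pos 16,17,18,19,20,21,22,23,24,25,26,27,28,29,30,31): 0⊕1⊕1⊕0⊕0⊕0⊕1⊕0⊕0⊕1⊕1⊕1⊕1⊕0⊕0⊕1 = 0
Syndrome s16…s1 = 01110 → error at position 14.
Flip position 14: 1101100010100000110001001111001 → 1101100010100100110001001111001

1101100010100100110001001111001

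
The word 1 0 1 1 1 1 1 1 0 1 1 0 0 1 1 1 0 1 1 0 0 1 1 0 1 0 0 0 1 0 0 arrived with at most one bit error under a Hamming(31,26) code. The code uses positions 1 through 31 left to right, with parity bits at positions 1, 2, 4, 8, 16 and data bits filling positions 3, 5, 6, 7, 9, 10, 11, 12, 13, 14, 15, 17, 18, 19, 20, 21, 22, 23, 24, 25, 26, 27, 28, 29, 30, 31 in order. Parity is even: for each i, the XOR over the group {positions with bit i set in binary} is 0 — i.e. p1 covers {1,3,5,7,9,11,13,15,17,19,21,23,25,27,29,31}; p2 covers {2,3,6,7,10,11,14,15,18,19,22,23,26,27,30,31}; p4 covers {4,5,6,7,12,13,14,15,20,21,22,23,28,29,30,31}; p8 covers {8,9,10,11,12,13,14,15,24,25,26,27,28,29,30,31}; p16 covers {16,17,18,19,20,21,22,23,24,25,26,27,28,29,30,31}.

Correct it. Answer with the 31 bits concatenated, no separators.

1011111101100111011001101000110

s1 (pos 1,3,5,7,9,11,13,15,17,19,21,23,25,27,29,31): 1⊕1⊕1⊕1⊕0⊕1⊕0⊕1⊕0⊕1⊕0⊕1⊕1⊕0⊕1⊕0 = 0
s2 (pos 2,3,6,7,10,11,14,15,18,19,22,23,26,27,30,31): 0⊕1⊕1⊕1⊕1⊕1⊕1⊕1⊕1⊕1⊕1⊕1⊕0⊕0⊕0⊕0 = 1
s4 (pos 4,5,6,7,12,13,14,15,20,21,22,23,28,29,30,31): 1⊕1⊕1⊕1⊕0⊕0⊕1⊕1⊕0⊕0⊕1⊕1⊕0⊕1⊕0⊕0 = 1
s8 (pos 8,9,10,11,12,13,14,15,24,25,26,27,28,29,30,31): 1⊕0⊕1⊕1⊕0⊕0⊕1⊕1⊕0⊕1⊕0⊕0⊕0⊕1⊕0⊕0 = 1
s16 (pos 16,17,18,19,20,21,22,23,24,25,26,27,28,29,30,31): 1⊕0⊕1⊕1⊕0⊕0⊕1⊕1⊕0⊕1⊕0⊕0⊕0⊕1⊕0⊕0 = 1
Syndrome s16…s1 = 11110 → error at position 30.
Flip position 30: 1011111101100111011001101000100 → 1011111101100111011001101000110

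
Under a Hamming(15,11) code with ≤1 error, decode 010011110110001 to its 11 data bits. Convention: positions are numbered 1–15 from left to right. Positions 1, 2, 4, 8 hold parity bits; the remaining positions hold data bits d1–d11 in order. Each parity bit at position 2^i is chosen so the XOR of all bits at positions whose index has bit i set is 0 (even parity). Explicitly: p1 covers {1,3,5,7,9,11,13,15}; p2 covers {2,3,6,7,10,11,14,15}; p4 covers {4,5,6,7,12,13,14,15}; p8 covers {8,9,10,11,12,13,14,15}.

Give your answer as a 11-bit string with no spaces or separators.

s1 (pos 1,3,5,7,9,11,13,15): 0⊕0⊕1⊕1⊕0⊕1⊕0⊕1 = 0
s2 (pos 2,3,6,7,10,11,14,15): 1⊕0⊕1⊕1⊕1⊕1⊕0⊕1 = 0
s4 (pos 4,5,6,7,12,13,14,15): 0⊕1⊕1⊕1⊕0⊕0⊕0⊕1 = 0
s8 (pos 8,9,10,11,12,13,14,15): 1⊕0⊕1⊕1⊕0⊕0⊕0⊕1 = 0
Syndrome s8…s1 = 0000 → no error.
Read data bits from positions 3,5,6,7,9,10,11,12,13,14,15: 01110110001

01110110001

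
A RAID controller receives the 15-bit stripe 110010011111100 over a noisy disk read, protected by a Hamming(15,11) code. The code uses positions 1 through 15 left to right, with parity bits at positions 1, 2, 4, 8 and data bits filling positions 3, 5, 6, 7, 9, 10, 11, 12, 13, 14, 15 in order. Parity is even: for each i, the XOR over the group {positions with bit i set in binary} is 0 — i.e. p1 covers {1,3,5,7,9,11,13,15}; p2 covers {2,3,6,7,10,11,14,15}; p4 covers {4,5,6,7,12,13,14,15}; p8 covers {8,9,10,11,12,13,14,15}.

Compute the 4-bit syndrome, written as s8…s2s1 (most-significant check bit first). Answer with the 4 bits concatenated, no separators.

0111

s1 (pos 1,3,5,7,9,11,13,15): 1⊕0⊕1⊕0⊕1⊕1⊕1⊕0 = 1
s2 (pos 2,3,6,7,10,11,14,15): 1⊕0⊕0⊕0⊕1⊕1⊕0⊕0 = 1
s4 (pos 4,5,6,7,12,13,14,15): 0⊕1⊕0⊕0⊕1⊕1⊕0⊕0 = 1
s8 (pos 8,9,10,11,12,13,14,15): 1⊕1⊕1⊕1⊕1⊕1⊕0⊕0 = 0
Syndrome s8…s1 = 0111 → error at position 7.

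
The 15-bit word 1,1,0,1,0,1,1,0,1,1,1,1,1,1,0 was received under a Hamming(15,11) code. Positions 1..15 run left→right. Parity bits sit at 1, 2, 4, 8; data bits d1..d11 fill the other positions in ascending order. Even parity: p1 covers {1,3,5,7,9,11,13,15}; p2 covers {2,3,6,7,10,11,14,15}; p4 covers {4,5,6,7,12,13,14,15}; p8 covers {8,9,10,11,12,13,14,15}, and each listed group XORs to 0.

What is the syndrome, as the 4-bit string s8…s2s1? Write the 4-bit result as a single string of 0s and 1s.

s1 (pos 1,3,5,7,9,11,13,15): 1⊕0⊕0⊕1⊕1⊕1⊕1⊕0 = 1
s2 (pos 2,3,6,7,10,11,14,15): 1⊕0⊕1⊕1⊕1⊕1⊕1⊕0 = 0
s4 (pos 4,5,6,7,12,13,14,15): 1⊕0⊕1⊕1⊕1⊕1⊕1⊕0 = 0
s8 (pos 8,9,10,11,12,13,14,15): 0⊕1⊕1⊕1⊕1⊕1⊕1⊕0 = 0
Syndrome s8…s1 = 0001 → error at position 1.

0001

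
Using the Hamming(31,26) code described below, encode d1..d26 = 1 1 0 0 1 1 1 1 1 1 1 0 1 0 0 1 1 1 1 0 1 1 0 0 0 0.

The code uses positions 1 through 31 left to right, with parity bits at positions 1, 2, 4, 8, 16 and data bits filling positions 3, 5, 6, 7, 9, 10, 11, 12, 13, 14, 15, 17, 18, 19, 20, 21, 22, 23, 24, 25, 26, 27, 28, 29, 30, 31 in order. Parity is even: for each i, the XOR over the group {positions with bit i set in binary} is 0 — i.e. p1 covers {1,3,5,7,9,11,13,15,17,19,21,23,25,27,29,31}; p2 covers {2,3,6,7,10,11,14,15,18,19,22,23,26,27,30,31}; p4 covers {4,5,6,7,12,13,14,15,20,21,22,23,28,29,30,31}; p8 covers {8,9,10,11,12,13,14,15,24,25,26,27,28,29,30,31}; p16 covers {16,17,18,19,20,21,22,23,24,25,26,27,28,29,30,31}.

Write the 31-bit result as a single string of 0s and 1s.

Place data at non-parity positions: p1 p2 1 p4 1 0 0 p8 1 1 1 1 1 1 1 p16 0 1 0 0 1 1 1 1 0 1 1 0 0 0 0
p1 (pos 1,3,5,7,9,11,13,15,17,19,21,23,25,27,29,31): XOR of data positions = 1⊕1⊕0⊕1⊕1⊕1⊕1⊕0⊕0⊕1⊕1⊕0⊕1⊕0⊕0 = 1
p2 (pos 2,3,6,7,10,11,14,15,18,19,22,23,26,27,30,31): XOR of data positions = 1⊕0⊕0⊕1⊕1⊕1⊕1⊕1⊕0⊕1⊕1⊕1⊕1⊕0⊕0 = 0
p4 (pos 4,5,6,7,12,13,14,15,20,21,22,23,28,29,30,31): XOR of data positions = 1⊕0⊕0⊕1⊕1⊕1⊕1⊕0⊕1⊕1⊕1⊕0⊕0⊕0⊕0 = 0
p8 (pos 8,9,10,11,12,13,14,15,24,25,26,27,28,29,30,31): XOR of data positions = 1⊕1⊕1⊕1⊕1⊕1⊕1⊕1⊕0⊕1⊕1⊕0⊕0⊕0⊕0 = 0
p16 (pos 16,17,18,19,20,21,22,23,24,25,26,27,28,29,30,31): XOR of data positions = 0⊕1⊕0⊕0⊕1⊕1⊕1⊕1⊕0⊕1⊕1⊕0⊕0⊕0⊕0 = 1
Codeword: 1010100011111111010011110110000

1010100011111111010011110110000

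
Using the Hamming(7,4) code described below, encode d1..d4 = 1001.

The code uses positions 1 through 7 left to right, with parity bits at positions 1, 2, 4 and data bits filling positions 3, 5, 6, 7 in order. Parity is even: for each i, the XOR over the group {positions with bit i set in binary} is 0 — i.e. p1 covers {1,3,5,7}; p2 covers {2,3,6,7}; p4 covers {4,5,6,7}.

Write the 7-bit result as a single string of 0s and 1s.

Place data at non-parity positions: p1 p2 1 p4 0 0 1
p1 (pos 1,3,5,7): XOR of data positions = 1⊕0⊕1 = 0
p2 (pos 2,3,6,7): XOR of data positions = 1⊕0⊕1 = 0
p4 (pos 4,5,6,7): XOR of data positions = 0⊕0⊕1 = 1
Codeword: 0011001

0011001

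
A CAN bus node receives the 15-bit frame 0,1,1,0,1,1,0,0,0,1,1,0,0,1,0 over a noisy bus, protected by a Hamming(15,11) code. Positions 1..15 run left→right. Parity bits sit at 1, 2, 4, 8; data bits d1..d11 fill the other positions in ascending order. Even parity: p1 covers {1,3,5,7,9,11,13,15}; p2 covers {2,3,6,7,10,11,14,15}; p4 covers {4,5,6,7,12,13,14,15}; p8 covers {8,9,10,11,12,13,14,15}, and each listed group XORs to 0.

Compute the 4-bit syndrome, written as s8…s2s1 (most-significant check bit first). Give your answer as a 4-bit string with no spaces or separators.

s1 (pos 1,3,5,7,9,11,13,15): 0⊕1⊕1⊕0⊕0⊕1⊕0⊕0 = 1
s2 (pos 2,3,6,7,10,11,14,15): 1⊕1⊕1⊕0⊕1⊕1⊕1⊕0 = 0
s4 (pos 4,5,6,7,12,13,14,15): 0⊕1⊕1⊕0⊕0⊕0⊕1⊕0 = 1
s8 (pos 8,9,10,11,12,13,14,15): 0⊕0⊕1⊕1⊕0⊕0⊕1⊕0 = 1
Syndrome s8…s1 = 1101 → error at position 13.

1101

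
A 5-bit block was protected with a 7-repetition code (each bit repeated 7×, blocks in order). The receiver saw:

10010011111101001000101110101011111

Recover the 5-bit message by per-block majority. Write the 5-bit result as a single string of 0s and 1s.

01011

Block 1 (1001001): 3 ones → 0
Block 2 (1111101): 6 ones → 1
Block 3 (0010001): 2 ones → 0
Block 4 (0111010): 4 ones → 1
Block 5 (1011111): 6 ones → 1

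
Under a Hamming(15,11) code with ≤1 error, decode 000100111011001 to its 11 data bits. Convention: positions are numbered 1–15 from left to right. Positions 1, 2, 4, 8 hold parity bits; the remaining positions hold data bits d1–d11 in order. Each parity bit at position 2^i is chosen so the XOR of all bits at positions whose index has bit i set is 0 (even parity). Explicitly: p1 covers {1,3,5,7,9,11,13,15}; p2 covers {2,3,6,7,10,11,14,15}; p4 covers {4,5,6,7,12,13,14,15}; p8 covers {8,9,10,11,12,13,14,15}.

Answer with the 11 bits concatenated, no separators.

s1 (pos 1,3,5,7,9,11,13,15): 0⊕0⊕0⊕1⊕1⊕1⊕0⊕1 = 0
s2 (pos 2,3,6,7,10,11,14,15): 0⊕0⊕0⊕1⊕0⊕1⊕0⊕1 = 1
s4 (pos 4,5,6,7,12,13,14,15): 1⊕0⊕0⊕1⊕1⊕0⊕0⊕1 = 0
s8 (pos 8,9,10,11,12,13,14,15): 1⊕1⊕0⊕1⊕1⊕0⊕0⊕1 = 1
Syndrome s8…s1 = 1010 → error at position 10.
Flip position 10: 000100111011001 → 000100111111001
Read data bits from positions 3,5,6,7,9,10,11,12,13,14,15: 00011111001

00011111001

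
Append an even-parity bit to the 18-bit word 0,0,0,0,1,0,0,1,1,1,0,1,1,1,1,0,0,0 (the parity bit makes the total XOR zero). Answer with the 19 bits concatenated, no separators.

0000100111011110000

XOR of the 18 data bits: 0⊕0⊕0⊕0⊕1⊕0⊕0⊕1⊕1⊕1⊕0⊕1⊕1⊕1⊕1⊕0⊕0⊕0 = 0
Parity bit = 0 (so all 19 bits XOR to 0).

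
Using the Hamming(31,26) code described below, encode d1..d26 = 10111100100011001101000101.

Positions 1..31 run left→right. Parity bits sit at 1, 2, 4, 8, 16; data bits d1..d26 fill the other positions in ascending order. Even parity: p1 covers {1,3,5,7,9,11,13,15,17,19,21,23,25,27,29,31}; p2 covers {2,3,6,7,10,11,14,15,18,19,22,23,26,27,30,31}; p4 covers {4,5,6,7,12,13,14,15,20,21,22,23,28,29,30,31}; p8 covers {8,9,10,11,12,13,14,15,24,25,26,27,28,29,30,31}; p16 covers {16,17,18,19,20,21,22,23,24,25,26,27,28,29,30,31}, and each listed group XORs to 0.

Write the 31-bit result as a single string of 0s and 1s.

Place data at non-parity positions: p1 p2 1 p4 0 1 1 p8 1 1 0 0 1 0 0 p16 0 1 1 0 0 1 1 0 1 0 0 0 1 0 1
p1 (pos 1,3,5,7,9,11,13,15,17,19,21,23,25,27,29,31): XOR of data positions = 1⊕0⊕1⊕1⊕0⊕1⊕0⊕0⊕1⊕0⊕1⊕1⊕0⊕1⊕1 = 1
p2 (pos 2,3,6,7,10,11,14,15,18,19,22,23,26,27,30,31): XOR of data positions = 1⊕1⊕1⊕1⊕0⊕0⊕0⊕1⊕1⊕1⊕1⊕0⊕0⊕0⊕1 = 1
p4 (pos 4,5,6,7,12,13,14,15,20,21,22,23,28,29,30,31): XOR of data positions = 0⊕1⊕1⊕0⊕1⊕0⊕0⊕0⊕0⊕1⊕1⊕0⊕1⊕0⊕1 = 1
p8 (pos 8,9,10,11,12,13,14,15,24,25,26,27,28,29,30,31): XOR of data positions = 1⊕1⊕0⊕0⊕1⊕0⊕0⊕0⊕1⊕0⊕0⊕0⊕1⊕0⊕1 = 0
p16 (pos 16,17,18,19,20,21,22,23,24,25,26,27,28,29,30,31): XOR of data positions = 0⊕1⊕1⊕0⊕0⊕1⊕1⊕0⊕1⊕0⊕0⊕0⊕1⊕0⊕1 = 1
Codeword: 1111011011001001011001101000101

1111011011001001011001101000101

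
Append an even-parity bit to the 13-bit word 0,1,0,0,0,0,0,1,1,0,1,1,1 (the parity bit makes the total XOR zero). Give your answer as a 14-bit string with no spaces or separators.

XOR of the 13 data bits: 0⊕1⊕0⊕0⊕0⊕0⊕0⊕1⊕1⊕0⊕1⊕1⊕1 = 0
Parity bit = 0 (so all 14 bits XOR to 0).

01000001101110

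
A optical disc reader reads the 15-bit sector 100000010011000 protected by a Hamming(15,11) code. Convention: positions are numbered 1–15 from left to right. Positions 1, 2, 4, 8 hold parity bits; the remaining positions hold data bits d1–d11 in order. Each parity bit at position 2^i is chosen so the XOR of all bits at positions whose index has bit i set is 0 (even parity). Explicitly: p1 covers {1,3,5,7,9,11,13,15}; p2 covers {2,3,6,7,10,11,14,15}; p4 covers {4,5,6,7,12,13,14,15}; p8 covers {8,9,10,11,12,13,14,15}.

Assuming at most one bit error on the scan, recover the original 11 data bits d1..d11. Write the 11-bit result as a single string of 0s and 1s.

s1 (pos 1,3,5,7,9,11,13,15): 1⊕0⊕0⊕0⊕0⊕1⊕0⊕0 = 0
s2 (pos 2,3,6,7,10,11,14,15): 0⊕0⊕0⊕0⊕0⊕1⊕0⊕0 = 1
s4 (pos 4,5,6,7,12,13,14,15): 0⊕0⊕0⊕0⊕1⊕0⊕0⊕0 = 1
s8 (pos 8,9,10,11,12,13,14,15): 1⊕0⊕0⊕1⊕1⊕0⊕0⊕0 = 1
Syndrome s8…s1 = 1110 → error at position 14.
Flip position 14: 100000010011000 → 100000010011010
Read data bits from positions 3,5,6,7,9,10,11,12,13,14,15: 00000011010

00000011010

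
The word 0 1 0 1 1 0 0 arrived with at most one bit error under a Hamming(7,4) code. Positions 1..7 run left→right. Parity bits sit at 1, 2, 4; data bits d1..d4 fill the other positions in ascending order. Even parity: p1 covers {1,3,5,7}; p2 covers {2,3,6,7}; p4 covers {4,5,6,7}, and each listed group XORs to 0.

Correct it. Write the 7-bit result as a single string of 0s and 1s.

s1 (pos 1,3,5,7): 0⊕0⊕1⊕0 = 1
s2 (pos 2,3,6,7): 1⊕0⊕0⊕0 = 1
s4 (pos 4,5,6,7): 1⊕1⊕0⊕0 = 0
Syndrome s4…s1 = 011 → error at position 3.
Flip position 3: 0101100 → 0111100

0111100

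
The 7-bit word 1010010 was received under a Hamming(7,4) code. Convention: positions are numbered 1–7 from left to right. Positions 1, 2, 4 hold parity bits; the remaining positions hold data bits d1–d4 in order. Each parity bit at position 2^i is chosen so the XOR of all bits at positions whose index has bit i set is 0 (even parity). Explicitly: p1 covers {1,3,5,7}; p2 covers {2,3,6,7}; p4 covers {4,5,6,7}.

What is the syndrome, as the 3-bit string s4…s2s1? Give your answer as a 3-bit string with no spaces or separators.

s1 (pos 1,3,5,7): 1⊕1⊕0⊕0 = 0
s2 (pos 2,3,6,7): 0⊕1⊕1⊕0 = 0
s4 (pos 4,5,6,7): 0⊕0⊕1⊕0 = 1
Syndrome s4…s1 = 100 → error at position 4.

100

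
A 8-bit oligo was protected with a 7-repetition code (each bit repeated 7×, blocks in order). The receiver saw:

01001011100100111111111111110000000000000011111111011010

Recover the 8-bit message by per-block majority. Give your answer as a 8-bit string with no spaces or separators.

00110011

Block 1 (0100101): 3 ones → 0
Block 2 (1100100): 3 ones → 0
Block 3 (1111111): 7 ones → 1
Block 4 (1111111): 7 ones → 1
Block 5 (0000000): 0 ones → 0
Block 6 (0000000): 0 ones → 0
Block 7 (1111111): 7 ones → 1
Block 8 (1011010): 4 ones → 1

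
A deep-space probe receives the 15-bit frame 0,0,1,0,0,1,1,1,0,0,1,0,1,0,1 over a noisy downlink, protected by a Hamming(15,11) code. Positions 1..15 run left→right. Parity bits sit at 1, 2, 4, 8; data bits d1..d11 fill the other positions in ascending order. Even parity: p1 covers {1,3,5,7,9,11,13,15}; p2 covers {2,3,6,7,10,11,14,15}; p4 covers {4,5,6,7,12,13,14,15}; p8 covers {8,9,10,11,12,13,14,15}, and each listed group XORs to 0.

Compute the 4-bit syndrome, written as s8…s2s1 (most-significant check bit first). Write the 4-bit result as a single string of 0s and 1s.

0011

s1 (pos 1,3,5,7,9,11,13,15): 0⊕1⊕0⊕1⊕0⊕1⊕1⊕1 = 1
s2 (pos 2,3,6,7,10,11,14,15): 0⊕1⊕1⊕1⊕0⊕1⊕0⊕1 = 1
s4 (pos 4,5,6,7,12,13,14,15): 0⊕0⊕1⊕1⊕0⊕1⊕0⊕1 = 0
s8 (pos 8,9,10,11,12,13,14,15): 1⊕0⊕0⊕1⊕0⊕1⊕0⊕1 = 0
Syndrome s8…s1 = 0011 → error at position 3.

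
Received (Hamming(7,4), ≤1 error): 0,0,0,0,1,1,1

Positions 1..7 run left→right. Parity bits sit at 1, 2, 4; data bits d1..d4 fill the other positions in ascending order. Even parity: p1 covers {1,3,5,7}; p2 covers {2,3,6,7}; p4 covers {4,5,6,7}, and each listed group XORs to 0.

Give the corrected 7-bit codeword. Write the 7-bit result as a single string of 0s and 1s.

0001111

s1 (pos 1,3,5,7): 0⊕0⊕1⊕1 = 0
s2 (pos 2,3,6,7): 0⊕0⊕1⊕1 = 0
s4 (pos 4,5,6,7): 0⊕1⊕1⊕1 = 1
Syndrome s4…s1 = 100 → error at position 4.
Flip position 4: 0000111 → 0001111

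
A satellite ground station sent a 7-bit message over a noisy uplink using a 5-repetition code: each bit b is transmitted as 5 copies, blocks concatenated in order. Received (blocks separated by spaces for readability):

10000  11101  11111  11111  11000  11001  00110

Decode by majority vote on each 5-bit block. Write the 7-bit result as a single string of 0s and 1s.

Block 1 (10000): 1 one → 0
Block 2 (11101): 4 ones → 1
Block 3 (11111): 5 ones → 1
Block 4 (11111): 5 ones → 1
Block 5 (11000): 2 ones → 0
Block 6 (11001): 3 ones → 1
Block 7 (00110): 2 ones → 0

0111010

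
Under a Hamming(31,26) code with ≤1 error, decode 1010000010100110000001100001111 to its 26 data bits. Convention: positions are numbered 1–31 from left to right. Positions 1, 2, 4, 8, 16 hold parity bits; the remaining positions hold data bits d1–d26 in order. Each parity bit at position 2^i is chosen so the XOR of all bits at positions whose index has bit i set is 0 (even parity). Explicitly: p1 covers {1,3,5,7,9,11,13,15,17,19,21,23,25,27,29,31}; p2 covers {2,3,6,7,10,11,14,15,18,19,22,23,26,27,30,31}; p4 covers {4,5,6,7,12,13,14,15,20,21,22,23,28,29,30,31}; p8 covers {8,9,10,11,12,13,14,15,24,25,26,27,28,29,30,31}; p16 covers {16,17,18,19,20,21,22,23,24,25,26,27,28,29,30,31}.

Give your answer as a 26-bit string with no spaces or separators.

s1 (pos 1,3,5,7,9,11,13,15,17,19,21,23,25,27,29,31): 1⊕1⊕0⊕0⊕1⊕1⊕0⊕1⊕0⊕0⊕0⊕1⊕0⊕0⊕1⊕1 = 0
s2 (pos 2,3,6,7,10,11,14,15,18,19,22,23,26,27,30,31): 0⊕1⊕0⊕0⊕0⊕1⊕1⊕1⊕0⊕0⊕1⊕1⊕0⊕0⊕1⊕1 = 0
s4 (pos 4,5,6,7,12,13,14,15,20,21,22,23,28,29,30,31): 0⊕0⊕0⊕0⊕0⊕0⊕1⊕1⊕0⊕0⊕1⊕1⊕1⊕1⊕1⊕1 = 0
s8 (pos 8,9,10,11,12,13,14,15,24,25,26,27,28,29,30,31): 0⊕1⊕0⊕1⊕0⊕0⊕1⊕1⊕0⊕0⊕0⊕0⊕1⊕1⊕1⊕1 = 0
s16 (pos 16,17,18,19,20,21,22,23,24,25,26,27,28,29,30,31): 0⊕0⊕0⊕0⊕0⊕0⊕1⊕1⊕0⊕0⊕0⊕0⊕1⊕1⊕1⊕1 = 0
Syndrome s16…s1 = 00000 → no error.
Read data bits from positions 3,5,6,7,9,10,11,12,13,14,15,17,18,19,20,21,22,23,24,25,26,27,28,29,30,31: 10001010011000001100001111

10001010011000001100001111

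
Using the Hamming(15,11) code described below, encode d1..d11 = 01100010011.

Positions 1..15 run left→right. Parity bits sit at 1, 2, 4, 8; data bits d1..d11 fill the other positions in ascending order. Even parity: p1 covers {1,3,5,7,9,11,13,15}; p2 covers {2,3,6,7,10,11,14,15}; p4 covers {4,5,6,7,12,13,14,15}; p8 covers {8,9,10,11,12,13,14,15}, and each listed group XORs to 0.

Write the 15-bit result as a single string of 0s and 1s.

Place data at non-parity positions: p1 p2 0 p4 1 1 0 p8 0 0 1 0 0 1 1
p1 (pos 1,3,5,7,9,11,13,15): XOR of data positions = 0⊕1⊕0⊕0⊕1⊕0⊕1 = 1
p2 (pos 2,3,6,7,10,11,14,15): XOR of data positions = 0⊕1⊕0⊕0⊕1⊕1⊕1 = 0
p4 (pos 4,5,6,7,12,13,14,15): XOR of data positions = 1⊕1⊕0⊕0⊕0⊕1⊕1 = 0
p8 (pos 8,9,10,11,12,13,14,15): XOR of data positions = 0⊕0⊕1⊕0⊕0⊕1⊕1 = 1
Codeword: 100011010010011

100011010010011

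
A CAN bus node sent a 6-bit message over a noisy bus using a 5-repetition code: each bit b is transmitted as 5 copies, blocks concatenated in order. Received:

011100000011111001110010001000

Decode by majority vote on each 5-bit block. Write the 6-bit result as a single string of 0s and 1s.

Block 1 (01110): 3 ones → 1
Block 2 (00000): 0 ones → 0
Block 3 (11111): 5 ones → 1
Block 4 (00111): 3 ones → 1
Block 5 (00100): 1 one → 0
Block 6 (01000): 1 one → 0

101100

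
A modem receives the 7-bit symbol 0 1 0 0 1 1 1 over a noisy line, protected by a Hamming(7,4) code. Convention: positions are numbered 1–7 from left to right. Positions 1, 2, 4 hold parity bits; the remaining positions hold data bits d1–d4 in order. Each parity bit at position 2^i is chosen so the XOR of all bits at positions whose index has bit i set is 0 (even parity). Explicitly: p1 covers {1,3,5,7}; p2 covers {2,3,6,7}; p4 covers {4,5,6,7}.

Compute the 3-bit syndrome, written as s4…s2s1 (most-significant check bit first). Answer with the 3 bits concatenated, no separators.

110

s1 (pos 1,3,5,7): 0⊕0⊕1⊕1 = 0
s2 (pos 2,3,6,7): 1⊕0⊕1⊕1 = 1
s4 (pos 4,5,6,7): 0⊕1⊕1⊕1 = 1
Syndrome s4…s1 = 110 → error at position 6.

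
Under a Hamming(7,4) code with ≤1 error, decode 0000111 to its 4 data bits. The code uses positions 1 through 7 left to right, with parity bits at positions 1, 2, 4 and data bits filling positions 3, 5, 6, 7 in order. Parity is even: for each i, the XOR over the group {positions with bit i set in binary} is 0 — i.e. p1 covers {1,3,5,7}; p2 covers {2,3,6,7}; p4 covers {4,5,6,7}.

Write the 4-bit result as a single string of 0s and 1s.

0111

s1 (pos 1,3,5,7): 0⊕0⊕1⊕1 = 0
s2 (pos 2,3,6,7): 0⊕0⊕1⊕1 = 0
s4 (pos 4,5,6,7): 0⊕1⊕1⊕1 = 1
Syndrome s4…s1 = 100 → error at position 4.
Flip position 4: 0000111 → 0001111
Read data bits from positions 3,5,6,7: 0111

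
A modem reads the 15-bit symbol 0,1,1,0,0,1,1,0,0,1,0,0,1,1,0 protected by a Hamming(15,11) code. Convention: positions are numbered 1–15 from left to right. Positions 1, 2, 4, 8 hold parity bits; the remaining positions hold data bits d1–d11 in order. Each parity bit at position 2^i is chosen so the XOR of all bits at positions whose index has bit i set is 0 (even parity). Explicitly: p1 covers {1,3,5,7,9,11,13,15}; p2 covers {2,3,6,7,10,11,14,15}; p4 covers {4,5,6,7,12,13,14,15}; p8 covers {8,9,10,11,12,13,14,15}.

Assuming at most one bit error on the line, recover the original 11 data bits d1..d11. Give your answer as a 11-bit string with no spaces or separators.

10111100110

s1 (pos 1,3,5,7,9,11,13,15): 0⊕1⊕0⊕1⊕0⊕0⊕1⊕0 = 1
s2 (pos 2,3,6,7,10,11,14,15): 1⊕1⊕1⊕1⊕1⊕0⊕1⊕0 = 0
s4 (pos 4,5,6,7,12,13,14,15): 0⊕0⊕1⊕1⊕0⊕1⊕1⊕0 = 0
s8 (pos 8,9,10,11,12,13,14,15): 0⊕0⊕1⊕0⊕0⊕1⊕1⊕0 = 1
Syndrome s8…s1 = 1001 → error at position 9.
Flip position 9: 011001100100110 → 011001101100110
Read data bits from positions 3,5,6,7,9,10,11,12,13,14,15: 10111100110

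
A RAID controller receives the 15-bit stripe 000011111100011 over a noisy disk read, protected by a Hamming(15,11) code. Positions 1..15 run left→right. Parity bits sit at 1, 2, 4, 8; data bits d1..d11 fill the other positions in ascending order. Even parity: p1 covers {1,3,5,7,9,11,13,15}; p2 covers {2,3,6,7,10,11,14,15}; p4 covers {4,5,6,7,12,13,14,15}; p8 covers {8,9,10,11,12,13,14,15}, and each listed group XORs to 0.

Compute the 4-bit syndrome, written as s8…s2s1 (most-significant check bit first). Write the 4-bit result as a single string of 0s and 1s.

s1 (pos 1,3,5,7,9,11,13,15): 0⊕0⊕1⊕1⊕1⊕0⊕0⊕1 = 0
s2 (pos 2,3,6,7,10,11,14,15): 0⊕0⊕1⊕1⊕1⊕0⊕1⊕1 = 1
s4 (pos 4,5,6,7,12,13,14,15): 0⊕1⊕1⊕1⊕0⊕0⊕1⊕1 = 1
s8 (pos 8,9,10,11,12,13,14,15): 1⊕1⊕1⊕0⊕0⊕0⊕1⊕1 = 1
Syndrome s8…s1 = 1110 → error at position 14.

1110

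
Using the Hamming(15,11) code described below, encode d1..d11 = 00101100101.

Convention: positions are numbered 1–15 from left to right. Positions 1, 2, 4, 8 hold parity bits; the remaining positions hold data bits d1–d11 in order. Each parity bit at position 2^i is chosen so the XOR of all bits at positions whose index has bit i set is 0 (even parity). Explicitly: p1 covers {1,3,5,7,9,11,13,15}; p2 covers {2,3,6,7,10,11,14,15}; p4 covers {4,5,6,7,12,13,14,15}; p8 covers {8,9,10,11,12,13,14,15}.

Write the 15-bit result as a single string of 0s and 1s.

Place data at non-parity positions: p1 p2 0 p4 0 1 0 p8 1 1 0 0 1 0 1
p1 (pos 1,3,5,7,9,11,13,15): XOR of data positions = 0⊕0⊕0⊕1⊕0⊕1⊕1 = 1
p2 (pos 2,3,6,7,10,11,14,15): XOR of data positions = 0⊕1⊕0⊕1⊕0⊕0⊕1 = 1
p4 (pos 4,5,6,7,12,13,14,15): XOR of data positions = 0⊕1⊕0⊕0⊕1⊕0⊕1 = 1
p8 (pos 8,9,10,11,12,13,14,15): XOR of data positions = 1⊕1⊕0⊕0⊕1⊕0⊕1 = 0
Codeword: 110101001100101

110101001100101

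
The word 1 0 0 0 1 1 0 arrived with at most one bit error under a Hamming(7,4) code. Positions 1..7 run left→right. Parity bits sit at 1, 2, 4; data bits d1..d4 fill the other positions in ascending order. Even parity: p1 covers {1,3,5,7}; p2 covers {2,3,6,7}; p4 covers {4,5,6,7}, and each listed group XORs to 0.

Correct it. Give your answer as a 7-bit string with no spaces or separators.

s1 (pos 1,3,5,7): 1⊕0⊕1⊕0 = 0
s2 (pos 2,3,6,7): 0⊕0⊕1⊕0 = 1
s4 (pos 4,5,6,7): 0⊕1⊕1⊕0 = 0
Syndrome s4…s1 = 010 → error at position 2.
Flip position 2: 1000110 → 1100110

1100110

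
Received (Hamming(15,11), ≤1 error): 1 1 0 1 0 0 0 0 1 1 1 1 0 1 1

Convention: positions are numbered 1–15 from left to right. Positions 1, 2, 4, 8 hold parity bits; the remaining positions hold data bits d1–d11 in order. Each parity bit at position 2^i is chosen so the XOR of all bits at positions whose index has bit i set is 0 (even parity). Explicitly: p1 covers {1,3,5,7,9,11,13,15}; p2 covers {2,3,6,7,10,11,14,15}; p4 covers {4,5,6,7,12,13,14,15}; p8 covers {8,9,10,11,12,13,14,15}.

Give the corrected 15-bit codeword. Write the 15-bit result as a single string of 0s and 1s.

100100001111011

s1 (pos 1,3,5,7,9,11,13,15): 1⊕0⊕0⊕0⊕1⊕1⊕0⊕1 = 0
s2 (pos 2,3,6,7,10,11,14,15): 1⊕0⊕0⊕0⊕1⊕1⊕1⊕1 = 1
s4 (pos 4,5,6,7,12,13,14,15): 1⊕0⊕0⊕0⊕1⊕0⊕1⊕1 = 0
s8 (pos 8,9,10,11,12,13,14,15): 0⊕1⊕1⊕1⊕1⊕0⊕1⊕1 = 0
Syndrome s8…s1 = 0010 → error at position 2.
Flip position 2: 110100001111011 → 100100001111011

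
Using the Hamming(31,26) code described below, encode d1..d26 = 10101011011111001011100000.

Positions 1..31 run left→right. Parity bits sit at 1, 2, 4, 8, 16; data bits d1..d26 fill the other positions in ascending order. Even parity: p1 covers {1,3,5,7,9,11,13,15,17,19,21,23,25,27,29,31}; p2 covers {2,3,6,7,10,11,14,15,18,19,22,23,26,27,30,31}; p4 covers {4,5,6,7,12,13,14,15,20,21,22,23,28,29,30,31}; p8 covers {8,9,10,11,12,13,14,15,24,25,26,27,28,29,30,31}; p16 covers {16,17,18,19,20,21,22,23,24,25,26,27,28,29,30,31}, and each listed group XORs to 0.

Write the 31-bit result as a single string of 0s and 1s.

1111010010110111111001011100000

Place data at non-parity positions: p1 p2 1 p4 0 1 0 p8 1 0 1 1 0 1 1 p16 1 1 1 0 0 1 0 1 1 1 0 0 0 0 0
p1 (pos 1,3,5,7,9,11,13,15,17,19,21,23,25,27,29,31): XOR of data positions = 1⊕0⊕0⊕1⊕1⊕0⊕1⊕1⊕1⊕0⊕0⊕1⊕0⊕0⊕0 = 1
p2 (pos 2,3,6,7,10,11,14,15,18,19,22,23,26,27,30,31): XOR of data positions = 1⊕1⊕0⊕0⊕1⊕1⊕1⊕1⊕1⊕1⊕0⊕1⊕0⊕0⊕0 = 1
p4 (pos 4,5,6,7,12,13,14,15,20,21,22,23,28,29,30,31): XOR of data positions = 0⊕1⊕0⊕1⊕0⊕1⊕1⊕0⊕0⊕1⊕0⊕0⊕0⊕0⊕0 = 1
p8 (pos 8,9,10,11,12,13,14,15,24,25,26,27,28,29,30,31): XOR of data positions = 1⊕0⊕1⊕1⊕0⊕1⊕1⊕1⊕1⊕1⊕0⊕0⊕0⊕0⊕0 = 0
p16 (pos 16,17,18,19,20,21,22,23,24,25,26,27,28,29,30,31): XOR of data positions = 1⊕1⊕1⊕0⊕0⊕1⊕0⊕1⊕1⊕1⊕0⊕0⊕0⊕0⊕0 = 1
Codeword: 1111010010110111111001011100000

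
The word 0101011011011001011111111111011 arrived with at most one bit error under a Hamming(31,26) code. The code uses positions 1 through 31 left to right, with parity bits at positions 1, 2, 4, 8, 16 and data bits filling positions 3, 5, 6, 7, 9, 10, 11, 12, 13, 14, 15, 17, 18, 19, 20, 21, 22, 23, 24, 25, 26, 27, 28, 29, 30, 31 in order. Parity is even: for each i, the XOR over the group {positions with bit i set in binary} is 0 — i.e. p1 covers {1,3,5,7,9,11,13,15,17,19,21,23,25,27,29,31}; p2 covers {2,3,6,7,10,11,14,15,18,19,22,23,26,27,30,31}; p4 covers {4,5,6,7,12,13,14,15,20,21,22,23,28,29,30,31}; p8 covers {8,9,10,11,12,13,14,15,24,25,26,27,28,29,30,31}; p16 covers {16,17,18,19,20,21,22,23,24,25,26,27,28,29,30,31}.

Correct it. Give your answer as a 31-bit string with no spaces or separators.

s1 (pos 1,3,5,7,9,11,13,15,17,19,21,23,25,27,29,31): 0⊕0⊕0⊕1⊕1⊕0⊕1⊕0⊕0⊕1⊕1⊕1⊕1⊕1⊕0⊕1 = 1
s2 (pos 2,3,6,7,10,11,14,15,18,19,22,23,26,27,30,31): 1⊕0⊕1⊕1⊕1⊕0⊕0⊕0⊕1⊕1⊕1⊕1⊕1⊕1⊕1⊕1 = 0
s4 (pos 4,5,6,7,12,13,14,15,20,21,22,23,28,29,30,31): 1⊕0⊕1⊕1⊕1⊕1⊕0⊕0⊕1⊕1⊕1⊕1⊕1⊕0⊕1⊕1 = 0
s8 (pos 8,9,10,11,12,13,14,15,24,25,26,27,28,29,30,31): 0⊕1⊕1⊕0⊕1⊕1⊕0⊕0⊕1⊕1⊕1⊕1⊕1⊕0⊕1⊕1 = 1
s16 (pos 16,17,18,19,20,21,22,23,24,25,26,27,28,29,30,31): 1⊕0⊕1⊕1⊕1⊕1⊕1⊕1⊕1⊕1⊕1⊕1⊕1⊕0⊕1⊕1 = 0
Syndrome s16…s1 = 01001 → error at position 9.
Flip position 9: 0101011011011001011111111111011 → 0101011001011001011111111111011

0101011001011001011111111111011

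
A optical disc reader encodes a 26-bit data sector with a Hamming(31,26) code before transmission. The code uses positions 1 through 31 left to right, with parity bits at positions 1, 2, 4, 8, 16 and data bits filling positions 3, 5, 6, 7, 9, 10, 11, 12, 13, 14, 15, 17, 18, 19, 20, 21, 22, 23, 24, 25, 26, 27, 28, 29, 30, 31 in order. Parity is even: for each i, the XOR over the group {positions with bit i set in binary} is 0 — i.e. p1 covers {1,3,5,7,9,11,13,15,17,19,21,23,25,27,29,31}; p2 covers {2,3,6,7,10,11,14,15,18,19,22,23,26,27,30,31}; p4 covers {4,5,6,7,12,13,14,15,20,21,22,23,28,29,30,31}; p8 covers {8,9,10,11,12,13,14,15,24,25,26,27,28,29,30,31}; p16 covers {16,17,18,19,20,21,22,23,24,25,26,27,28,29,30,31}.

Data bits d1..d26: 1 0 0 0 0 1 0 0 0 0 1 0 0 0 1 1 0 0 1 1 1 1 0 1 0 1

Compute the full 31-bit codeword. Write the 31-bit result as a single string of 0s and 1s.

1011000001000010000110011110101

Place data at non-parity positions: p1 p2 1 p4 0 0 0 p8 0 1 0 0 0 0 1 p16 0 0 0 1 1 0 0 1 1 1 1 0 1 0 1
p1 (pos 1,3,5,7,9,11,13,15,17,19,21,23,25,27,29,31): XOR of data positions = 1⊕0⊕0⊕0⊕0⊕0⊕1⊕0⊕0⊕1⊕0⊕1⊕1⊕1⊕1 = 1
p2 (pos 2,3,6,7,10,11,14,15,18,19,22,23,26,27,30,31): XOR of data positions = 1⊕0⊕0⊕1⊕0⊕0⊕1⊕0⊕0⊕0⊕0⊕1⊕1⊕0⊕1 = 0
p4 (pos 4,5,6,7,12,13,14,15,20,21,22,23,28,29,30,31): XOR of data positions = 0⊕0⊕0⊕0⊕0⊕0⊕1⊕1⊕1⊕0⊕0⊕0⊕1⊕0⊕1 = 1
p8 (pos 8,9,10,11,12,13,14,15,24,25,26,27,28,29,30,31): XOR of data positions = 0⊕1⊕0⊕0⊕0⊕0⊕1⊕1⊕1⊕1⊕1⊕0⊕1⊕0⊕1 = 0
p16 (pos 16,17,18,19,20,21,22,23,24,25,26,27,28,29,30,31): XOR of data positions = 0⊕0⊕0⊕1⊕1⊕0⊕0⊕1⊕1⊕1⊕1⊕0⊕1⊕0⊕1 = 0
Codeword: 1011000001000010000110011110101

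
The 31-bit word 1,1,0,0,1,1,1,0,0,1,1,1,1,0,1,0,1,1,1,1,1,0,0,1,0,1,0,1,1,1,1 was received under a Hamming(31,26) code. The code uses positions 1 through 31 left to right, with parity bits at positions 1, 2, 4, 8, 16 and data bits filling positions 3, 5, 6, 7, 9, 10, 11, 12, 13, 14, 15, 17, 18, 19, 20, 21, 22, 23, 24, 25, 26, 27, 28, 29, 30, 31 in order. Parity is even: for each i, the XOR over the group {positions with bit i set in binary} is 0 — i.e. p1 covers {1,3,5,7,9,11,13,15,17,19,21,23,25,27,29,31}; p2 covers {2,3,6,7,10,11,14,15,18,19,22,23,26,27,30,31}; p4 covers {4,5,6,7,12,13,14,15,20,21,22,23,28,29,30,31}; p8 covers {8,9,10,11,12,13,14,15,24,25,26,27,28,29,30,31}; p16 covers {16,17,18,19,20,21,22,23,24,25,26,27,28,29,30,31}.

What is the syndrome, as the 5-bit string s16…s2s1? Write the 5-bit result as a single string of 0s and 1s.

11011

s1 (pos 1,3,5,7,9,11,13,15,17,19,21,23,25,27,29,31): 1⊕0⊕1⊕1⊕0⊕1⊕1⊕1⊕1⊕1⊕1⊕0⊕0⊕0⊕1⊕1 = 1
s2 (pos 2,3,6,7,10,11,14,15,18,19,22,23,26,27,30,31): 1⊕0⊕1⊕1⊕1⊕1⊕0⊕1⊕1⊕1⊕0⊕0⊕1⊕0⊕1⊕1 = 1
s4 (pos 4,5,6,7,12,13,14,15,20,21,22,23,28,29,30,31): 0⊕1⊕1⊕1⊕1⊕1⊕0⊕1⊕1⊕1⊕0⊕0⊕1⊕1⊕1⊕1 = 0
s8 (pos 8,9,10,11,12,13,14,15,24,25,26,27,28,29,30,31): 0⊕0⊕1⊕1⊕1⊕1⊕0⊕1⊕1⊕0⊕1⊕0⊕1⊕1⊕1⊕1 = 1
s16 (pos 16,17,18,19,20,21,22,23,24,25,26,27,28,29,30,31): 0⊕1⊕1⊕1⊕1⊕1⊕0⊕0⊕1⊕0⊕1⊕0⊕1⊕1⊕1⊕1 = 1
Syndrome s16…s1 = 11011 → error at position 27.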